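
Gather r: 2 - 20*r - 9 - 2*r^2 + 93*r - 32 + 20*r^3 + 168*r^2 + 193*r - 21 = 20*r^3 + 166*r^2 + 266*r - 60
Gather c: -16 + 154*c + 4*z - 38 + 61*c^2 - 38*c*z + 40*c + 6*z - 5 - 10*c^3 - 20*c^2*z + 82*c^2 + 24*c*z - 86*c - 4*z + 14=-10*c^3 + c^2*(143 - 20*z) + c*(108 - 14*z) + 6*z - 45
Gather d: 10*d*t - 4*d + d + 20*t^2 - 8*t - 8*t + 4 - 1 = d*(10*t - 3) + 20*t^2 - 16*t + 3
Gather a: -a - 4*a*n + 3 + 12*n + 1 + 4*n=a*(-4*n - 1) + 16*n + 4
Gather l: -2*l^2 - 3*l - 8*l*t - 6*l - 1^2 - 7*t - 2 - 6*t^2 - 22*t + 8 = -2*l^2 + l*(-8*t - 9) - 6*t^2 - 29*t + 5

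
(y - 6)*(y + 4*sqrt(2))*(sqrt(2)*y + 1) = sqrt(2)*y^3 - 6*sqrt(2)*y^2 + 9*y^2 - 54*y + 4*sqrt(2)*y - 24*sqrt(2)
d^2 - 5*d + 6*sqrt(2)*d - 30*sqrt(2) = (d - 5)*(d + 6*sqrt(2))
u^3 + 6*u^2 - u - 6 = (u - 1)*(u + 1)*(u + 6)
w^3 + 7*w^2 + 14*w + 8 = (w + 1)*(w + 2)*(w + 4)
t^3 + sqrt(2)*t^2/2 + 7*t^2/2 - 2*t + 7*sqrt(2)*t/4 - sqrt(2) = (t - 1/2)*(t + 4)*(t + sqrt(2)/2)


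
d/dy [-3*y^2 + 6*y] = 6 - 6*y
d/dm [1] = 0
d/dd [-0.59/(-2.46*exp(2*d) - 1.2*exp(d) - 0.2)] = (-2.9028*exp(d) - 0.708)*exp(d)/(2.46*exp(2*d) + 1.2*exp(d) + 0.2)^2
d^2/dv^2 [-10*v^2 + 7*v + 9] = -20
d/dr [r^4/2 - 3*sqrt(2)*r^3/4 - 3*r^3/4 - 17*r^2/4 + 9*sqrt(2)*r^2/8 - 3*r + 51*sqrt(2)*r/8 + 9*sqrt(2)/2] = 2*r^3 - 9*sqrt(2)*r^2/4 - 9*r^2/4 - 17*r/2 + 9*sqrt(2)*r/4 - 3 + 51*sqrt(2)/8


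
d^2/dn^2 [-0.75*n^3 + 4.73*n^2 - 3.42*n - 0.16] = 9.46 - 4.5*n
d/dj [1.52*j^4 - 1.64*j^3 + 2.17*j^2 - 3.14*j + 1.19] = 6.08*j^3 - 4.92*j^2 + 4.34*j - 3.14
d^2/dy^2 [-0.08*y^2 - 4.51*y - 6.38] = -0.160000000000000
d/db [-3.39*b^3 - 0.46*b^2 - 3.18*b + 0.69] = -10.17*b^2 - 0.92*b - 3.18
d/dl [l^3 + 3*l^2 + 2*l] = 3*l^2 + 6*l + 2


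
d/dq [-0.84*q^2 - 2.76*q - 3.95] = -1.68*q - 2.76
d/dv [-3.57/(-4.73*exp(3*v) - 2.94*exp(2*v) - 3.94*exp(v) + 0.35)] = (-50.6583*exp(2*v) - 20.9916*exp(v) - 14.0658)*exp(v)/(4.73*exp(3*v) + 2.94*exp(2*v) + 3.94*exp(v) - 0.35)^2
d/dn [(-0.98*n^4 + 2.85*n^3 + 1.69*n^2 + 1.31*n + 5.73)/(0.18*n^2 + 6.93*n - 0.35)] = (-0.3528*n^5 - 19.8612*n^4 + 40.873*n^3 + 8.4834*n^2 - 3.2458*n - 40.1674)/(0.0324*n^4 + 2.4948*n^3 + 47.8989*n^2 - 4.851*n + 0.1225)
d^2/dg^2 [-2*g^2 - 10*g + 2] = -4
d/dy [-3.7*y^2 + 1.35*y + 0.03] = 1.35 - 7.4*y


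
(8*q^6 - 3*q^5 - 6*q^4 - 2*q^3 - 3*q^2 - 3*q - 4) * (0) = 0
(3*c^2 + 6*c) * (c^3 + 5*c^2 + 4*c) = 3*c^5 + 21*c^4 + 42*c^3 + 24*c^2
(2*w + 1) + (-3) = 2*w - 2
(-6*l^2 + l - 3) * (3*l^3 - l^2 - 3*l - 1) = -18*l^5 + 9*l^4 + 8*l^3 + 6*l^2 + 8*l + 3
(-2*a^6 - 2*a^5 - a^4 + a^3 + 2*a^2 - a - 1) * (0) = 0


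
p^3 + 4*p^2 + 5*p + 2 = (p + 1)^2*(p + 2)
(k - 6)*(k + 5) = k^2 - k - 30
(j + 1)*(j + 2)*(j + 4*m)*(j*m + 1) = j^4*m + 4*j^3*m^2 + 3*j^3*m + j^3 + 12*j^2*m^2 + 6*j^2*m + 3*j^2 + 8*j*m^2 + 12*j*m + 2*j + 8*m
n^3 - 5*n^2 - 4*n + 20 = (n - 5)*(n - 2)*(n + 2)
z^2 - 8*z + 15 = (z - 5)*(z - 3)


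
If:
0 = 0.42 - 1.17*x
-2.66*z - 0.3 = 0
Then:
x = 0.36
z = -0.11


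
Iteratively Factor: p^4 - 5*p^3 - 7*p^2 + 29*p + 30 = (p - 5)*(p^3 - 7*p - 6) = (p - 5)*(p - 3)*(p^2 + 3*p + 2) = (p - 5)*(p - 3)*(p + 2)*(p + 1)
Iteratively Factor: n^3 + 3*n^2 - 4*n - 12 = (n + 2)*(n^2 + n - 6) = (n + 2)*(n + 3)*(n - 2)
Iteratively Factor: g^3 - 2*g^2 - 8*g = (g - 4)*(g^2 + 2*g) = (g - 4)*(g + 2)*(g)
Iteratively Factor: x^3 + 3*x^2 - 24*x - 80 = (x + 4)*(x^2 - x - 20) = (x + 4)^2*(x - 5)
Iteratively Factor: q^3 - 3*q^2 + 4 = (q + 1)*(q^2 - 4*q + 4) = (q - 2)*(q + 1)*(q - 2)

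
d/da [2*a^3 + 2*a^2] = 2*a*(3*a + 2)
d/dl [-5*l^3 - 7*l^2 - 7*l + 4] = -15*l^2 - 14*l - 7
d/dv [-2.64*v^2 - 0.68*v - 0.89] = -5.28*v - 0.68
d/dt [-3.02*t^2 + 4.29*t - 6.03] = 4.29 - 6.04*t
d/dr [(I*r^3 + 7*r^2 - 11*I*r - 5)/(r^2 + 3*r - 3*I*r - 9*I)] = (I*r^4 + r^3*(6 + 6*I) + r^2*(48 - 10*I) + r*(10 - 126*I) - 84 - 15*I)/(r^4 + r^3*(6 - 6*I) - 36*I*r^2 + r*(-54 - 54*I) - 81)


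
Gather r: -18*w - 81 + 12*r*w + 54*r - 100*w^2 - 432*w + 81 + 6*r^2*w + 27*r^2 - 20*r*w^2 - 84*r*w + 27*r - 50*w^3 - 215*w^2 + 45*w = r^2*(6*w + 27) + r*(-20*w^2 - 72*w + 81) - 50*w^3 - 315*w^2 - 405*w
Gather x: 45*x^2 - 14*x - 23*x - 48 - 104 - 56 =45*x^2 - 37*x - 208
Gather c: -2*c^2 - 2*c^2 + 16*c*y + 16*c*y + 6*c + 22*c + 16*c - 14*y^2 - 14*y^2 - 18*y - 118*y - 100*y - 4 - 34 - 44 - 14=-4*c^2 + c*(32*y + 44) - 28*y^2 - 236*y - 96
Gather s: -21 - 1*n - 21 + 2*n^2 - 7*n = 2*n^2 - 8*n - 42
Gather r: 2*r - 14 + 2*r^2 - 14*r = 2*r^2 - 12*r - 14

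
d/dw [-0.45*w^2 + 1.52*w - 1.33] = 1.52 - 0.9*w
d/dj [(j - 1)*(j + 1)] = 2*j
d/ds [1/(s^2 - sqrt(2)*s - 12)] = (-2*s + sqrt(2))/(-s^2 + sqrt(2)*s + 12)^2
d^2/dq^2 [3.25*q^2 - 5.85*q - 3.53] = 6.50000000000000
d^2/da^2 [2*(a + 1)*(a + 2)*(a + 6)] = 12*a + 36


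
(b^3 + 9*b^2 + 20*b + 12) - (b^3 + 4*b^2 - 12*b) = 5*b^2 + 32*b + 12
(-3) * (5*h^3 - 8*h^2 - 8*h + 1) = -15*h^3 + 24*h^2 + 24*h - 3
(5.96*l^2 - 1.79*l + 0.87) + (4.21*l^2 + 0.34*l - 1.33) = 10.17*l^2 - 1.45*l - 0.46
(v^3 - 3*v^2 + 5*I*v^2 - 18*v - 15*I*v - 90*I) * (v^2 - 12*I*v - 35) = v^5 - 3*v^4 - 7*I*v^4 + 7*v^3 + 21*I*v^3 - 75*v^2 - 49*I*v^2 - 450*v + 525*I*v + 3150*I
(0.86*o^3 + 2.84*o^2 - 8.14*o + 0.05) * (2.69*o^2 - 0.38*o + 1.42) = 2.3134*o^5 + 7.3128*o^4 - 21.7546*o^3 + 7.2605*o^2 - 11.5778*o + 0.071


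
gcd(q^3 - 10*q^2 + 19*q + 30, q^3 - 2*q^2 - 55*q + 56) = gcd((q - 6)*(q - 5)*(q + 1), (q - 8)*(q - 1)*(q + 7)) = 1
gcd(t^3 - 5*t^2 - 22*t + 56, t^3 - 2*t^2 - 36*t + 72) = t - 2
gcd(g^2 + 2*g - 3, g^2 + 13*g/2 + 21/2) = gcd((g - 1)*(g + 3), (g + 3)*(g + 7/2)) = g + 3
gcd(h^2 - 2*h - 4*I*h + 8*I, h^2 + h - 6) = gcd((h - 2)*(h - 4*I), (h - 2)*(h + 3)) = h - 2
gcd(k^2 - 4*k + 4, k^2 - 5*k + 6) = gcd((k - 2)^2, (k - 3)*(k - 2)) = k - 2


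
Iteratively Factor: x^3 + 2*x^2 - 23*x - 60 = (x - 5)*(x^2 + 7*x + 12) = (x - 5)*(x + 4)*(x + 3)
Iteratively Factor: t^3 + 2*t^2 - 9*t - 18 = (t + 2)*(t^2 - 9) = (t - 3)*(t + 2)*(t + 3)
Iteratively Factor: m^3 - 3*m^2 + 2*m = (m)*(m^2 - 3*m + 2) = m*(m - 2)*(m - 1)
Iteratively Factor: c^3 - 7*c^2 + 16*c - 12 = (c - 3)*(c^2 - 4*c + 4) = (c - 3)*(c - 2)*(c - 2)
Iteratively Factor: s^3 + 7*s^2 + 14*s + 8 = (s + 4)*(s^2 + 3*s + 2) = (s + 1)*(s + 4)*(s + 2)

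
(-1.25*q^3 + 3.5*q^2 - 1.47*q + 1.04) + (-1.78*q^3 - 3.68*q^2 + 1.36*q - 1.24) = -3.03*q^3 - 0.18*q^2 - 0.11*q - 0.2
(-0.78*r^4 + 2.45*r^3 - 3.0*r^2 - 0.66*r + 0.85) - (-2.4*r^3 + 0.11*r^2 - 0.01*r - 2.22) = -0.78*r^4 + 4.85*r^3 - 3.11*r^2 - 0.65*r + 3.07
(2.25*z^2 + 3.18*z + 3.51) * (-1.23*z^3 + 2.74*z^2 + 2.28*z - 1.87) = -2.7675*z^5 + 2.2536*z^4 + 9.5259*z^3 + 12.6603*z^2 + 2.0562*z - 6.5637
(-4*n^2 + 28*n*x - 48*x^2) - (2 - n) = -4*n^2 + 28*n*x + n - 48*x^2 - 2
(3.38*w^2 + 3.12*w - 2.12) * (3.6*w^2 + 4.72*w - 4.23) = 12.168*w^4 + 27.1856*w^3 - 7.203*w^2 - 23.204*w + 8.9676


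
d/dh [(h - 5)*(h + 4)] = 2*h - 1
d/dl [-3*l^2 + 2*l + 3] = 2 - 6*l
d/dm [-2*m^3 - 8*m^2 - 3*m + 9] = -6*m^2 - 16*m - 3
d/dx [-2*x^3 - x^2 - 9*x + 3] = -6*x^2 - 2*x - 9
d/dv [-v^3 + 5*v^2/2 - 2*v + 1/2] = -3*v^2 + 5*v - 2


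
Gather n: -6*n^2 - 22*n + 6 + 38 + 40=-6*n^2 - 22*n + 84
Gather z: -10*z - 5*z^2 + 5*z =-5*z^2 - 5*z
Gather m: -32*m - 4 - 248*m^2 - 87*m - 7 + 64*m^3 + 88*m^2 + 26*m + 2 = 64*m^3 - 160*m^2 - 93*m - 9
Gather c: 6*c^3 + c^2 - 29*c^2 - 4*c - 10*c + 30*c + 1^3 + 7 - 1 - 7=6*c^3 - 28*c^2 + 16*c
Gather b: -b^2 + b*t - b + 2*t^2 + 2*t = -b^2 + b*(t - 1) + 2*t^2 + 2*t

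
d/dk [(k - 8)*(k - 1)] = 2*k - 9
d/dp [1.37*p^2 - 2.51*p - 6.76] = 2.74*p - 2.51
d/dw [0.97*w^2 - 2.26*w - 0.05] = 1.94*w - 2.26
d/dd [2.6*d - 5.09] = 2.60000000000000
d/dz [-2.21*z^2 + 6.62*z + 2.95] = 6.62 - 4.42*z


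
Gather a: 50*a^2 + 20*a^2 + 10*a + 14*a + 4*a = 70*a^2 + 28*a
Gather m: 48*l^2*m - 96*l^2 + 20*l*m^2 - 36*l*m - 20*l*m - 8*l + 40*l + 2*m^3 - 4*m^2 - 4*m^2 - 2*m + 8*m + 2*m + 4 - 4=-96*l^2 + 32*l + 2*m^3 + m^2*(20*l - 8) + m*(48*l^2 - 56*l + 8)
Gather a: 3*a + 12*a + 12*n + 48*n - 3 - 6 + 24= 15*a + 60*n + 15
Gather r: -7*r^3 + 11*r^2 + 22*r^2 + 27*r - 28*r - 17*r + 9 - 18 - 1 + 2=-7*r^3 + 33*r^2 - 18*r - 8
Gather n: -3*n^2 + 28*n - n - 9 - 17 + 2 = -3*n^2 + 27*n - 24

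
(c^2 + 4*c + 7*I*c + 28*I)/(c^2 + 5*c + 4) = (c + 7*I)/(c + 1)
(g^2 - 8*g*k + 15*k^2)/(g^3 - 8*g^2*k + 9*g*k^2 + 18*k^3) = (g - 5*k)/(g^2 - 5*g*k - 6*k^2)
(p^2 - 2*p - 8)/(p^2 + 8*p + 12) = (p - 4)/(p + 6)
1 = 1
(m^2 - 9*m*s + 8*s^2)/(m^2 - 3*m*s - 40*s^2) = (m - s)/(m + 5*s)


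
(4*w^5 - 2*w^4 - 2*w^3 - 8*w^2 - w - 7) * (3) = 12*w^5 - 6*w^4 - 6*w^3 - 24*w^2 - 3*w - 21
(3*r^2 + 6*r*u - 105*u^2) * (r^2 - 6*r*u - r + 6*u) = 3*r^4 - 12*r^3*u - 3*r^3 - 141*r^2*u^2 + 12*r^2*u + 630*r*u^3 + 141*r*u^2 - 630*u^3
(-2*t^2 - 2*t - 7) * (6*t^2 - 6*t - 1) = -12*t^4 - 28*t^2 + 44*t + 7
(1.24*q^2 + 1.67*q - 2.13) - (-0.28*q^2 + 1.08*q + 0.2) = 1.52*q^2 + 0.59*q - 2.33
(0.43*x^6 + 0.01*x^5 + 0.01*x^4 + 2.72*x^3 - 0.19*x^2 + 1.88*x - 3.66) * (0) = 0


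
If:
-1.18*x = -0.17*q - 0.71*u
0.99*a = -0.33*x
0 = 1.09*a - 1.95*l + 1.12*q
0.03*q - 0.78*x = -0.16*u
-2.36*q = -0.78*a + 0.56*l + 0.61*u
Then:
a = 0.00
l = 0.00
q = 0.00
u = 0.00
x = 0.00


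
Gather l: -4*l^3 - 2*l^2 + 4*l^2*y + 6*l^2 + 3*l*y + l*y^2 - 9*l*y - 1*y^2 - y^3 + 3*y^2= -4*l^3 + l^2*(4*y + 4) + l*(y^2 - 6*y) - y^3 + 2*y^2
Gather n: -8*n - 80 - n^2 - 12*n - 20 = -n^2 - 20*n - 100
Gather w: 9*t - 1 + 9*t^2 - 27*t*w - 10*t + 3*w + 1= 9*t^2 - t + w*(3 - 27*t)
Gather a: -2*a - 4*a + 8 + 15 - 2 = 21 - 6*a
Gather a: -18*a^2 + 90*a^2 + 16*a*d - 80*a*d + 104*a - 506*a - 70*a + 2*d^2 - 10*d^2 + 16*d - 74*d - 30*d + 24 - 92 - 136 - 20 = 72*a^2 + a*(-64*d - 472) - 8*d^2 - 88*d - 224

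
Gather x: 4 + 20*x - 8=20*x - 4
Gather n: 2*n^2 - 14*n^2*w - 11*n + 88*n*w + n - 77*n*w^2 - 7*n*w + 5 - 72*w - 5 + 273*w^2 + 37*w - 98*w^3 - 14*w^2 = n^2*(2 - 14*w) + n*(-77*w^2 + 81*w - 10) - 98*w^3 + 259*w^2 - 35*w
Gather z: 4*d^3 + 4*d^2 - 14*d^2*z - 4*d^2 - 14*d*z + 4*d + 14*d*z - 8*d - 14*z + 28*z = 4*d^3 - 4*d + z*(14 - 14*d^2)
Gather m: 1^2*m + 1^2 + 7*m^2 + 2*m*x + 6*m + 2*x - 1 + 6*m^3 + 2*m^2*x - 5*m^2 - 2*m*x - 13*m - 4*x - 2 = 6*m^3 + m^2*(2*x + 2) - 6*m - 2*x - 2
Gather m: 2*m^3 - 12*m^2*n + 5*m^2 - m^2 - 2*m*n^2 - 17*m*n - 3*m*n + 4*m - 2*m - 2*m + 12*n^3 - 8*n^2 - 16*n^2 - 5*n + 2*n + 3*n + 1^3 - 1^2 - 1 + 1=2*m^3 + m^2*(4 - 12*n) + m*(-2*n^2 - 20*n) + 12*n^3 - 24*n^2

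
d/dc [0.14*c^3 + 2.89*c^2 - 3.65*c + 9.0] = 0.42*c^2 + 5.78*c - 3.65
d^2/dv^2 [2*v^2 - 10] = 4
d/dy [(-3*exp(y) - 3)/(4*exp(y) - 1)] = 15*exp(y)/(4*exp(y) - 1)^2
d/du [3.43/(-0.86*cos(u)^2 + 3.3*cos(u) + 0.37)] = (11.319 - 5.8996*cos(u))*sin(u)/(-0.86*cos(u)^2 + 3.3*cos(u) + 0.37)^2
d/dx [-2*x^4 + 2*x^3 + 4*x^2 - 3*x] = -8*x^3 + 6*x^2 + 8*x - 3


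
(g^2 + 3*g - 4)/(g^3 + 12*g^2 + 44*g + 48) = (g - 1)/(g^2 + 8*g + 12)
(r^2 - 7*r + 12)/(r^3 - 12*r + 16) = (r^2 - 7*r + 12)/(r^3 - 12*r + 16)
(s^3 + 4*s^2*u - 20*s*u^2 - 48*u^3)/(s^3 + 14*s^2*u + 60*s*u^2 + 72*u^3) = (s - 4*u)/(s + 6*u)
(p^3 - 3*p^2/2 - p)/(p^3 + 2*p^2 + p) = (p^2 - 3*p/2 - 1)/(p^2 + 2*p + 1)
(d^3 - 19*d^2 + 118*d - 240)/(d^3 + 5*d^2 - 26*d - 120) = (d^2 - 14*d + 48)/(d^2 + 10*d + 24)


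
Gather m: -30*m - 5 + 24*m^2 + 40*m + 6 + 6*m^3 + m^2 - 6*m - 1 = 6*m^3 + 25*m^2 + 4*m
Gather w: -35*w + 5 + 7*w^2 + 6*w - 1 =7*w^2 - 29*w + 4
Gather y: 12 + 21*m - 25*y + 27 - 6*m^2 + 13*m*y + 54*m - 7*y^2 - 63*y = -6*m^2 + 75*m - 7*y^2 + y*(13*m - 88) + 39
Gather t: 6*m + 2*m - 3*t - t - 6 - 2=8*m - 4*t - 8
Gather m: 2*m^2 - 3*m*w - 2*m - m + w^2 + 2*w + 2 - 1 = 2*m^2 + m*(-3*w - 3) + w^2 + 2*w + 1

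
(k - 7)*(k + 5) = k^2 - 2*k - 35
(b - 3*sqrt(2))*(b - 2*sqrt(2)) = b^2 - 5*sqrt(2)*b + 12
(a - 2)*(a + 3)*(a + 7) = a^3 + 8*a^2 + a - 42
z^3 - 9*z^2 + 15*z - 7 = (z - 7)*(z - 1)^2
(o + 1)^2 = o^2 + 2*o + 1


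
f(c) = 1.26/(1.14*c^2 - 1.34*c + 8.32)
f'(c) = 1.26*(1.34 - 2.28*c)/(1.14*c^2 - 1.34*c + 8.32)^2 = (1.6884 - 2.8728*c)/(1.14*c^2 - 1.34*c + 8.32)^2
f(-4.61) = 0.03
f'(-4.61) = 0.01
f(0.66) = 0.16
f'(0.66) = -0.00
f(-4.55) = 0.03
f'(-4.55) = 0.01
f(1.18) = 0.15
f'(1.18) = -0.02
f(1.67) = 0.14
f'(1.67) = -0.04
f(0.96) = 0.16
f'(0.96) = -0.02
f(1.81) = 0.13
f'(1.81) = -0.04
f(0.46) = 0.16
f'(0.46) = 0.01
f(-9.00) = 0.01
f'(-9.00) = 0.00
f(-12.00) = 0.01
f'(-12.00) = 0.00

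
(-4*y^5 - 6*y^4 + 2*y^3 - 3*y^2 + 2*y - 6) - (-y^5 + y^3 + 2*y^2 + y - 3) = -3*y^5 - 6*y^4 + y^3 - 5*y^2 + y - 3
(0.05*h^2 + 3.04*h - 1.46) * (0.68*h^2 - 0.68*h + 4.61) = 0.034*h^4 + 2.0332*h^3 - 2.8295*h^2 + 15.0072*h - 6.7306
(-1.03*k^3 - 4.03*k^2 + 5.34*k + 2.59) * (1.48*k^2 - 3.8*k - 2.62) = -1.5244*k^5 - 2.0504*k^4 + 25.9158*k^3 - 5.9002*k^2 - 23.8328*k - 6.7858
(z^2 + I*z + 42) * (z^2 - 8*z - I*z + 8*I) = z^4 - 8*z^3 + 43*z^2 - 344*z - 42*I*z + 336*I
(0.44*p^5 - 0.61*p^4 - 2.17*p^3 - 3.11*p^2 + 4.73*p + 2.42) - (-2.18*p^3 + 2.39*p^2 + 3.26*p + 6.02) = 0.44*p^5 - 0.61*p^4 + 0.0100000000000002*p^3 - 5.5*p^2 + 1.47*p - 3.6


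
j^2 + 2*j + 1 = (j + 1)^2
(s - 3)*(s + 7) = s^2 + 4*s - 21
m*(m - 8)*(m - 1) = m^3 - 9*m^2 + 8*m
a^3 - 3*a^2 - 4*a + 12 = (a - 3)*(a - 2)*(a + 2)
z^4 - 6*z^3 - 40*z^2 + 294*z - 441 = (z - 7)*(z - 3)^2*(z + 7)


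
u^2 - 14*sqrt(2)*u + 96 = (u - 8*sqrt(2))*(u - 6*sqrt(2))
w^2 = w^2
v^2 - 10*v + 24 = (v - 6)*(v - 4)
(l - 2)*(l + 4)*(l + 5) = l^3 + 7*l^2 + 2*l - 40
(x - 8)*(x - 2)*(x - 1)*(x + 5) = x^4 - 6*x^3 - 29*x^2 + 114*x - 80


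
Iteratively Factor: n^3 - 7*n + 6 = (n + 3)*(n^2 - 3*n + 2) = (n - 1)*(n + 3)*(n - 2)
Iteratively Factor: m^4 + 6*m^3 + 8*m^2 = (m + 2)*(m^3 + 4*m^2) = m*(m + 2)*(m^2 + 4*m) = m*(m + 2)*(m + 4)*(m)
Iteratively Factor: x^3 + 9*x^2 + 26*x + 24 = (x + 2)*(x^2 + 7*x + 12) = (x + 2)*(x + 4)*(x + 3)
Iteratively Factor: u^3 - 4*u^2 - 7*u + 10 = (u + 2)*(u^2 - 6*u + 5) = (u - 5)*(u + 2)*(u - 1)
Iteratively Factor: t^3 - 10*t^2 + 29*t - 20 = (t - 4)*(t^2 - 6*t + 5) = (t - 5)*(t - 4)*(t - 1)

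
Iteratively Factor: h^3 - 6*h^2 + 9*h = (h)*(h^2 - 6*h + 9) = h*(h - 3)*(h - 3)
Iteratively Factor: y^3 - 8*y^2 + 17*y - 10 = (y - 5)*(y^2 - 3*y + 2) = (y - 5)*(y - 1)*(y - 2)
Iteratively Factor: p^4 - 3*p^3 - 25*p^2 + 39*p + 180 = (p + 3)*(p^3 - 6*p^2 - 7*p + 60) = (p + 3)^2*(p^2 - 9*p + 20) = (p - 4)*(p + 3)^2*(p - 5)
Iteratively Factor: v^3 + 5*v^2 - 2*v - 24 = (v + 3)*(v^2 + 2*v - 8) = (v + 3)*(v + 4)*(v - 2)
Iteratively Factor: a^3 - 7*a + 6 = (a + 3)*(a^2 - 3*a + 2) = (a - 1)*(a + 3)*(a - 2)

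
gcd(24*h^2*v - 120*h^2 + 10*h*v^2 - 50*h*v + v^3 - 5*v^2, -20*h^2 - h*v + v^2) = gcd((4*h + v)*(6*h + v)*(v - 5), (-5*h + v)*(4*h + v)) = 4*h + v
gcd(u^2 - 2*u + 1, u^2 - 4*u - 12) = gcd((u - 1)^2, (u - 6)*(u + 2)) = 1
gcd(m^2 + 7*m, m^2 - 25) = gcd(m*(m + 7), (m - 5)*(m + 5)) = 1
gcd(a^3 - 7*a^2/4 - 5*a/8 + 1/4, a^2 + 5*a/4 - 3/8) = a - 1/4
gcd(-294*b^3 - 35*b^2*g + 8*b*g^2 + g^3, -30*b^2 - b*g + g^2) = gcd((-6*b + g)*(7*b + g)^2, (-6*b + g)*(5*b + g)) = 6*b - g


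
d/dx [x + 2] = 1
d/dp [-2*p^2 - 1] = -4*p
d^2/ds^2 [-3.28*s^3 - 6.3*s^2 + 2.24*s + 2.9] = -19.68*s - 12.6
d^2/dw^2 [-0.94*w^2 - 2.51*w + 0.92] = -1.88000000000000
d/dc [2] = 0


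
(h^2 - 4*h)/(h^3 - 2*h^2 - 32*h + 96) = h/(h^2 + 2*h - 24)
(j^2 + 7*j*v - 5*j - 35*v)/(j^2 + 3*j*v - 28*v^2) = (5 - j)/(-j + 4*v)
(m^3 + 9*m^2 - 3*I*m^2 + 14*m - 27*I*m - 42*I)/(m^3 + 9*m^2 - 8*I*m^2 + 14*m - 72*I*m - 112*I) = (m - 3*I)/(m - 8*I)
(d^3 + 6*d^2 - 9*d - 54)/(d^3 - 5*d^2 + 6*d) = (d^2 + 9*d + 18)/(d*(d - 2))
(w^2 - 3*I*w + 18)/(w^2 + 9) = (w - 6*I)/(w - 3*I)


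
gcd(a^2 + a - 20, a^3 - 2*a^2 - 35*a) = a + 5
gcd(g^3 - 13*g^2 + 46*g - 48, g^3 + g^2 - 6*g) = g - 2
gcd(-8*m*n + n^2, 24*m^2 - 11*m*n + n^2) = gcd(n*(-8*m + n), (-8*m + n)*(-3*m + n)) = 8*m - n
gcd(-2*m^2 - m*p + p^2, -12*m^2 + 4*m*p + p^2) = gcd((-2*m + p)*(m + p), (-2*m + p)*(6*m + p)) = -2*m + p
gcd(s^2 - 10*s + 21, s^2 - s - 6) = s - 3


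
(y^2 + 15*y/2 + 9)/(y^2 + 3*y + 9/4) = 2*(y + 6)/(2*y + 3)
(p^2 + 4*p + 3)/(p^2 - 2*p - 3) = (p + 3)/(p - 3)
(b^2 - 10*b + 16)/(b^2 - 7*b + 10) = (b - 8)/(b - 5)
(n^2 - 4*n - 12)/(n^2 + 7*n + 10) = (n - 6)/(n + 5)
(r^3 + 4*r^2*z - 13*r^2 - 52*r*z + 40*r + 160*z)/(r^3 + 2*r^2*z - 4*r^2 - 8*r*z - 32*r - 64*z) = (r^2 + 4*r*z - 5*r - 20*z)/(r^2 + 2*r*z + 4*r + 8*z)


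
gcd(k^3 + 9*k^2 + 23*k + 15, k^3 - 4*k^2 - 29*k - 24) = k^2 + 4*k + 3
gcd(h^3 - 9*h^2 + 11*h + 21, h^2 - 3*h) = h - 3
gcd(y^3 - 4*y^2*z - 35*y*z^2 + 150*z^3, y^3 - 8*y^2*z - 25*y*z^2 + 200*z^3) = y - 5*z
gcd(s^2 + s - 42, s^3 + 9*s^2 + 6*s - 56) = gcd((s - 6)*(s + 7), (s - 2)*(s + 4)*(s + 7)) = s + 7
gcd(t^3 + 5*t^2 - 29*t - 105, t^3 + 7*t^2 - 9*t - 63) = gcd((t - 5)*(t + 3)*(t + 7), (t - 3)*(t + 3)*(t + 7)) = t^2 + 10*t + 21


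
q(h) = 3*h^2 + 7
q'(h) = 6*h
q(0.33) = 7.33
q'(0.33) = 1.98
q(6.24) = 123.81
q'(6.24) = 37.44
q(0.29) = 7.25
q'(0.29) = 1.74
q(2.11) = 20.36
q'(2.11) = 12.66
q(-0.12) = 7.04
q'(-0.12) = -0.72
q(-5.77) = 106.88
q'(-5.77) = -34.62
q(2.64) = 27.91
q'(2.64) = 15.84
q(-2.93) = 32.75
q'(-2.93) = -17.58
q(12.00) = 439.00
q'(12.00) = 72.00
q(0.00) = 7.00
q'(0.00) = 0.00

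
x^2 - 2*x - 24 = (x - 6)*(x + 4)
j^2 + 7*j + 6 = (j + 1)*(j + 6)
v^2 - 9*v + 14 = (v - 7)*(v - 2)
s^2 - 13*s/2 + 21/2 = (s - 7/2)*(s - 3)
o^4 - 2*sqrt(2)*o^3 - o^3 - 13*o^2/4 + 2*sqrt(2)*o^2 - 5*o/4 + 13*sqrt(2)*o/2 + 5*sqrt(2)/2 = (o - 5/2)*(o + 1/2)*(o + 1)*(o - 2*sqrt(2))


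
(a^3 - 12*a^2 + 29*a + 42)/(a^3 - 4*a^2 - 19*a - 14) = (a - 6)/(a + 2)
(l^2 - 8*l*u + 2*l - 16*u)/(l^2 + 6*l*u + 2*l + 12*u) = (l - 8*u)/(l + 6*u)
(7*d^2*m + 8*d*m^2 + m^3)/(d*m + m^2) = 7*d + m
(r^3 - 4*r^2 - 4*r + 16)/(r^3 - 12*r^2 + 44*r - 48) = (r + 2)/(r - 6)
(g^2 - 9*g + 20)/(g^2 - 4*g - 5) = (g - 4)/(g + 1)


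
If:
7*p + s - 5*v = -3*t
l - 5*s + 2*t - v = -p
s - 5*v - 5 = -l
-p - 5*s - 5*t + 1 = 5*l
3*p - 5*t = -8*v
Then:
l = 4217/2985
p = -7/597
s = -376/8955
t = -10463/8955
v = -1300/1791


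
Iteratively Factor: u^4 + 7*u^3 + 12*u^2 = (u + 4)*(u^3 + 3*u^2) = (u + 3)*(u + 4)*(u^2) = u*(u + 3)*(u + 4)*(u)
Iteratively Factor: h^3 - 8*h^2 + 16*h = (h - 4)*(h^2 - 4*h) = h*(h - 4)*(h - 4)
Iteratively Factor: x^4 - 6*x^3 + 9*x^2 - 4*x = (x - 1)*(x^3 - 5*x^2 + 4*x) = x*(x - 1)*(x^2 - 5*x + 4) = x*(x - 1)^2*(x - 4)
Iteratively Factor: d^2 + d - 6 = (d - 2)*(d + 3)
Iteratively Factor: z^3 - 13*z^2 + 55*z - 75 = (z - 5)*(z^2 - 8*z + 15) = (z - 5)^2*(z - 3)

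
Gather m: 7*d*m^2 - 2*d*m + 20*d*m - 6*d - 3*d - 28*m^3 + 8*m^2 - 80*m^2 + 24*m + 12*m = -9*d - 28*m^3 + m^2*(7*d - 72) + m*(18*d + 36)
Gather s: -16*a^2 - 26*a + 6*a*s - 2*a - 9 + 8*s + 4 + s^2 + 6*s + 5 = -16*a^2 - 28*a + s^2 + s*(6*a + 14)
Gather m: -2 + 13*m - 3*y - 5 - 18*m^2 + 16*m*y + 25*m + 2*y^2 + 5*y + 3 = -18*m^2 + m*(16*y + 38) + 2*y^2 + 2*y - 4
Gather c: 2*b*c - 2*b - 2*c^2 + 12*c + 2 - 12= -2*b - 2*c^2 + c*(2*b + 12) - 10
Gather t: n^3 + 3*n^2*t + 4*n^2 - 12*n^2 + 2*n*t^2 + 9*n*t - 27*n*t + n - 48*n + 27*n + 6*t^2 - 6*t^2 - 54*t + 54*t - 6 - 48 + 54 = n^3 - 8*n^2 + 2*n*t^2 - 20*n + t*(3*n^2 - 18*n)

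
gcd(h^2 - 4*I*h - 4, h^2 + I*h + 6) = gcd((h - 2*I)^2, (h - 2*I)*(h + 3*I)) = h - 2*I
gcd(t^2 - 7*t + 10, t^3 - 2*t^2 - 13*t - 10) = t - 5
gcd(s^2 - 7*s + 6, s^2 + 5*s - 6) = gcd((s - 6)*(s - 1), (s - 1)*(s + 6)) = s - 1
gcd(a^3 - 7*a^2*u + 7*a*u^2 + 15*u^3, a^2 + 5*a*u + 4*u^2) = a + u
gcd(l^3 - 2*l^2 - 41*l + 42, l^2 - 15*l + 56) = l - 7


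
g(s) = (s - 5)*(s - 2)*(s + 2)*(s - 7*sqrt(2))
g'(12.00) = 1626.96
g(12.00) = 2058.49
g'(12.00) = 1626.96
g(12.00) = 2058.49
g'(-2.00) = -333.19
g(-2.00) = 0.00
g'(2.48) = 71.36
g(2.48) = 40.21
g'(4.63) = -80.28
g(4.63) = 34.00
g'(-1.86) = -290.03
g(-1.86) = -43.59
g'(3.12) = 29.87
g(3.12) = 73.09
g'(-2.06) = -352.50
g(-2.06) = 20.57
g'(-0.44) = 10.57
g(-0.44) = -214.10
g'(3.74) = -16.05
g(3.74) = 77.51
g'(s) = (s - 5)*(s - 2)*(s + 2) + (s - 5)*(s - 2)*(s - 7*sqrt(2)) + (s - 5)*(s + 2)*(s - 7*sqrt(2)) + (s - 2)*(s + 2)*(s - 7*sqrt(2))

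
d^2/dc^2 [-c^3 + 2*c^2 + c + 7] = 4 - 6*c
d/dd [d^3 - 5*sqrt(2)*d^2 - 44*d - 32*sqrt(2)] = 3*d^2 - 10*sqrt(2)*d - 44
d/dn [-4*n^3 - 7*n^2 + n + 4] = -12*n^2 - 14*n + 1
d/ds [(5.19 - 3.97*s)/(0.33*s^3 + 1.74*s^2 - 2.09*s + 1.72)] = (2.6202*s^3 + 1.7697*s^2 - 18.0612*s + 4.0187)/(0.1089*s^6 + 1.1484*s^5 + 1.6482*s^4 - 6.138*s^3 + 10.3537*s^2 - 7.1896*s + 2.9584)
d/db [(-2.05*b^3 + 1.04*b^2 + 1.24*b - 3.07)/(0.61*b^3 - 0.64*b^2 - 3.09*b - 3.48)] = (0.6776*b^4 + 11.1562*b^3 + 24.6001*b^2 - 11.168*b - 13.8015)/(0.3721*b^6 - 0.7808*b^5 - 3.3602*b^4 - 0.2904*b^3 + 14.0025*b^2 + 21.5064*b + 12.1104)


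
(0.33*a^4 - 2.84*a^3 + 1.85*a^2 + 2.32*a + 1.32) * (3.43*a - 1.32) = 1.1319*a^5 - 10.1768*a^4 + 10.0943*a^3 + 5.5156*a^2 + 1.4652*a - 1.7424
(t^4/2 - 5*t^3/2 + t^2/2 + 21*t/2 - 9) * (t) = t^5/2 - 5*t^4/2 + t^3/2 + 21*t^2/2 - 9*t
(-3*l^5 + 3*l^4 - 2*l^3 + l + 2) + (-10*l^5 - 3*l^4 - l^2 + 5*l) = -13*l^5 - 2*l^3 - l^2 + 6*l + 2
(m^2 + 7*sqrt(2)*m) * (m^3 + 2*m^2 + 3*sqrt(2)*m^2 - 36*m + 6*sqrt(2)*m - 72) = m^5 + 2*m^4 + 10*sqrt(2)*m^4 + 6*m^3 + 20*sqrt(2)*m^3 - 252*sqrt(2)*m^2 + 12*m^2 - 504*sqrt(2)*m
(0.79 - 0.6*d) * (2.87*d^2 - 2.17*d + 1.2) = -1.722*d^3 + 3.5693*d^2 - 2.4343*d + 0.948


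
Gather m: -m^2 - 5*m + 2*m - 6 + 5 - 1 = -m^2 - 3*m - 2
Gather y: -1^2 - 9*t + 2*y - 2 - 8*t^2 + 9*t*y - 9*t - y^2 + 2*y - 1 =-8*t^2 - 18*t - y^2 + y*(9*t + 4) - 4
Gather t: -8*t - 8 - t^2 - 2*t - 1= -t^2 - 10*t - 9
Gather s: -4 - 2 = -6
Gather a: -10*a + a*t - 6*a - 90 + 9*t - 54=a*(t - 16) + 9*t - 144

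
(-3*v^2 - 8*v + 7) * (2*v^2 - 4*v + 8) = -6*v^4 - 4*v^3 + 22*v^2 - 92*v + 56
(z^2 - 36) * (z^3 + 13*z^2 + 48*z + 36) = z^5 + 13*z^4 + 12*z^3 - 432*z^2 - 1728*z - 1296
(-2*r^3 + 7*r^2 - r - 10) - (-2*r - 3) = -2*r^3 + 7*r^2 + r - 7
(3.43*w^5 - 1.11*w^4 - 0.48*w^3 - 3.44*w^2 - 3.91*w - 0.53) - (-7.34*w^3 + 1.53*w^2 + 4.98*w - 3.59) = 3.43*w^5 - 1.11*w^4 + 6.86*w^3 - 4.97*w^2 - 8.89*w + 3.06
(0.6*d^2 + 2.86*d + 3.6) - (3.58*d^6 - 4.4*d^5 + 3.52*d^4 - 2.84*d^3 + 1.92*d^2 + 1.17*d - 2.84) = -3.58*d^6 + 4.4*d^5 - 3.52*d^4 + 2.84*d^3 - 1.32*d^2 + 1.69*d + 6.44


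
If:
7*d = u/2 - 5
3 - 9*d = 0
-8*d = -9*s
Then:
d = 1/3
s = 8/27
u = 44/3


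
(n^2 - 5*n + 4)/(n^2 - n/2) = 2*(n^2 - 5*n + 4)/(n*(2*n - 1))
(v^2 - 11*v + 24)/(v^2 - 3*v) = (v - 8)/v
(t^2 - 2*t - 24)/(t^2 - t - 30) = (t + 4)/(t + 5)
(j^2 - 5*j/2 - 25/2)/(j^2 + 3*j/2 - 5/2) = (j - 5)/(j - 1)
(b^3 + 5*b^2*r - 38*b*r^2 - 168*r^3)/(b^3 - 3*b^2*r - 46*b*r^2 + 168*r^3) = (-b - 4*r)/(-b + 4*r)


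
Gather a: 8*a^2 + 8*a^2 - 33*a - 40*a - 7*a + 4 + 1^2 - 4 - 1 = 16*a^2 - 80*a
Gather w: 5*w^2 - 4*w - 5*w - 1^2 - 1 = 5*w^2 - 9*w - 2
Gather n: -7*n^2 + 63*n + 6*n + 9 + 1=-7*n^2 + 69*n + 10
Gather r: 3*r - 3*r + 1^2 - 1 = 0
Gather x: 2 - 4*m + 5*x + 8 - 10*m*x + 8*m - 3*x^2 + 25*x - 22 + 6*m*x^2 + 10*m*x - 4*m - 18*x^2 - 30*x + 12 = x^2*(6*m - 21)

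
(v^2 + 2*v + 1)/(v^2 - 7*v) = (v^2 + 2*v + 1)/(v*(v - 7))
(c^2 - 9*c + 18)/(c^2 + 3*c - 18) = (c - 6)/(c + 6)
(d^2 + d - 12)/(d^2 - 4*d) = (d^2 + d - 12)/(d*(d - 4))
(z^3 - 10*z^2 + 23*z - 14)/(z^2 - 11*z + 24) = (z^3 - 10*z^2 + 23*z - 14)/(z^2 - 11*z + 24)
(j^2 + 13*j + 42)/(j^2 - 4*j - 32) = (j^2 + 13*j + 42)/(j^2 - 4*j - 32)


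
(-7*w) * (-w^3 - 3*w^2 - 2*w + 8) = 7*w^4 + 21*w^3 + 14*w^2 - 56*w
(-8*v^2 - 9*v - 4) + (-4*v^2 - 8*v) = -12*v^2 - 17*v - 4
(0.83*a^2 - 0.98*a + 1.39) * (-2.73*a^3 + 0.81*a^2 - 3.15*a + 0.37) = -2.2659*a^5 + 3.3477*a^4 - 7.203*a^3 + 4.52*a^2 - 4.7411*a + 0.5143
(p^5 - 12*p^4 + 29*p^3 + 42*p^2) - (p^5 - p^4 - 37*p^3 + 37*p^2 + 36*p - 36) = -11*p^4 + 66*p^3 + 5*p^2 - 36*p + 36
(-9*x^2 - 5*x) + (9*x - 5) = -9*x^2 + 4*x - 5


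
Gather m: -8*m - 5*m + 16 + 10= 26 - 13*m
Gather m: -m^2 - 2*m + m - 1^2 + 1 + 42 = -m^2 - m + 42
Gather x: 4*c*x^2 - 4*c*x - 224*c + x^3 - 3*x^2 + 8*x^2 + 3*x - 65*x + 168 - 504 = -224*c + x^3 + x^2*(4*c + 5) + x*(-4*c - 62) - 336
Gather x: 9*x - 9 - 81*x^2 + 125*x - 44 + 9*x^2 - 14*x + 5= -72*x^2 + 120*x - 48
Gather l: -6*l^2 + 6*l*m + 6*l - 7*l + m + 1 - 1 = -6*l^2 + l*(6*m - 1) + m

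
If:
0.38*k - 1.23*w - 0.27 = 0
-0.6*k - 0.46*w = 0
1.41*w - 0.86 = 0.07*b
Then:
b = -15.86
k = 0.14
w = -0.18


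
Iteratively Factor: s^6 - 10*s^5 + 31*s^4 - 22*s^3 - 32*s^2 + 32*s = (s)*(s^5 - 10*s^4 + 31*s^3 - 22*s^2 - 32*s + 32) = s*(s - 4)*(s^4 - 6*s^3 + 7*s^2 + 6*s - 8) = s*(s - 4)*(s - 2)*(s^3 - 4*s^2 - s + 4) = s*(s - 4)*(s - 2)*(s + 1)*(s^2 - 5*s + 4) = s*(s - 4)^2*(s - 2)*(s + 1)*(s - 1)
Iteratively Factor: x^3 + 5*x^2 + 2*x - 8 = (x + 4)*(x^2 + x - 2) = (x - 1)*(x + 4)*(x + 2)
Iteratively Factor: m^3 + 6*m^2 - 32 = (m - 2)*(m^2 + 8*m + 16) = (m - 2)*(m + 4)*(m + 4)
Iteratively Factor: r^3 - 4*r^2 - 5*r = (r)*(r^2 - 4*r - 5) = r*(r - 5)*(r + 1)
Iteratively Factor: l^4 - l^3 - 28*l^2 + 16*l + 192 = (l - 4)*(l^3 + 3*l^2 - 16*l - 48) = (l - 4)*(l + 4)*(l^2 - l - 12) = (l - 4)*(l + 3)*(l + 4)*(l - 4)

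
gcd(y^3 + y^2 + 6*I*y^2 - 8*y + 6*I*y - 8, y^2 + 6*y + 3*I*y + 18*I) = 1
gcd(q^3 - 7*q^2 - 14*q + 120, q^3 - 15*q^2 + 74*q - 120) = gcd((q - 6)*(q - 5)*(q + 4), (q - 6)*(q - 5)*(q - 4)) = q^2 - 11*q + 30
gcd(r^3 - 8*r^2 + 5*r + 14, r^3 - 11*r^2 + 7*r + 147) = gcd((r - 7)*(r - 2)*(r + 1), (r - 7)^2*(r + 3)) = r - 7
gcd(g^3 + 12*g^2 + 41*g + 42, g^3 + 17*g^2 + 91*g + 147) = g^2 + 10*g + 21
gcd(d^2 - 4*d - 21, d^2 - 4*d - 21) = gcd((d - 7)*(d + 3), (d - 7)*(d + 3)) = d^2 - 4*d - 21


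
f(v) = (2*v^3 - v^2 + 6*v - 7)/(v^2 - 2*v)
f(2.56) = 24.67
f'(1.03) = -10.33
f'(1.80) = -211.58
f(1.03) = -0.30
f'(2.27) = -115.28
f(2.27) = 40.56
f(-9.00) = -16.16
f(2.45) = 28.22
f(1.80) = -33.96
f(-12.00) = -21.90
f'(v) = (2 - 2*v)*(2*v^3 - v^2 + 6*v - 7)/(v^2 - 2*v)^2 + (6*v^2 - 2*v + 6)/(v^2 - 2*v) = 2*(v^4 - 4*v^3 - 2*v^2 + 7*v - 7)/(v^2*(v^2 - 4*v + 4))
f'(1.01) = -10.10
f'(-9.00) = 1.89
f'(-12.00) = 1.93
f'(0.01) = -35000.15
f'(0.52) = -14.82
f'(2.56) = -25.64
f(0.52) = 5.03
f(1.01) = -0.10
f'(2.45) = -40.56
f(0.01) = 348.75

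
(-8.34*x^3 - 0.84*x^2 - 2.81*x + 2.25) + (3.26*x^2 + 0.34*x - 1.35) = -8.34*x^3 + 2.42*x^2 - 2.47*x + 0.9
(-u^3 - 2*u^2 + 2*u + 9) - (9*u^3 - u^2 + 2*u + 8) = -10*u^3 - u^2 + 1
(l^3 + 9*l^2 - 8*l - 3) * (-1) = -l^3 - 9*l^2 + 8*l + 3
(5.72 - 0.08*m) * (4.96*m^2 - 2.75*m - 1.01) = -0.3968*m^3 + 28.5912*m^2 - 15.6492*m - 5.7772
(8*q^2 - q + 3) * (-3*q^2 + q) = -24*q^4 + 11*q^3 - 10*q^2 + 3*q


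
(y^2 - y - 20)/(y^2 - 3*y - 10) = (y + 4)/(y + 2)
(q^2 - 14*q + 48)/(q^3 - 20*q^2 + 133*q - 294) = (q - 8)/(q^2 - 14*q + 49)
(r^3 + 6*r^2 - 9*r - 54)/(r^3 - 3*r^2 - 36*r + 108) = (r + 3)/(r - 6)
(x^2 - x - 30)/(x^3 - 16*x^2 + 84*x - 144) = (x + 5)/(x^2 - 10*x + 24)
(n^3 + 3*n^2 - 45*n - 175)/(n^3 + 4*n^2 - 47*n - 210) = (n + 5)/(n + 6)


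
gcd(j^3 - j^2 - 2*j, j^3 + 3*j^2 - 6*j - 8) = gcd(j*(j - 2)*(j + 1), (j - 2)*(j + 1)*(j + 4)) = j^2 - j - 2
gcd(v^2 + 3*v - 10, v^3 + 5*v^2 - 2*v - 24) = v - 2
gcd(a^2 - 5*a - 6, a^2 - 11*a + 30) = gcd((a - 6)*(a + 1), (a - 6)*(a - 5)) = a - 6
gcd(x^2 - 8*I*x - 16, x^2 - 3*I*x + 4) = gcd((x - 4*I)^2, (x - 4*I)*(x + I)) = x - 4*I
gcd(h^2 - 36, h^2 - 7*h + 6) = h - 6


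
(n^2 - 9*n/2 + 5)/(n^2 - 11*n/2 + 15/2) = (n - 2)/(n - 3)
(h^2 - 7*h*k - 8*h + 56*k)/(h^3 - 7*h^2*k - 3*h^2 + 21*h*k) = (h - 8)/(h*(h - 3))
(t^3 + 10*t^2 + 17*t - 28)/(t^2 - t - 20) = (t^2 + 6*t - 7)/(t - 5)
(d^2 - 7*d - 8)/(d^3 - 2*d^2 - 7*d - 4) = (d - 8)/(d^2 - 3*d - 4)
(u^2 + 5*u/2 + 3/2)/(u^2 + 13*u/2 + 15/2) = (u + 1)/(u + 5)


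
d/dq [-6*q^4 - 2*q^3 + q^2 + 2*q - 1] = -24*q^3 - 6*q^2 + 2*q + 2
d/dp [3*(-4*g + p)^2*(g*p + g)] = 3*g*(4*g - p)*(4*g - 3*p - 2)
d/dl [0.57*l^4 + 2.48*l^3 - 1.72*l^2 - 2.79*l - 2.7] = 2.28*l^3 + 7.44*l^2 - 3.44*l - 2.79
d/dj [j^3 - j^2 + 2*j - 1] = 3*j^2 - 2*j + 2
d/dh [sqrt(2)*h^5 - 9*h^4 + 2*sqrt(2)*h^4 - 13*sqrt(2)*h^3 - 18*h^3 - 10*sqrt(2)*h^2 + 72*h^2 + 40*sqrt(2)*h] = 5*sqrt(2)*h^4 - 36*h^3 + 8*sqrt(2)*h^3 - 39*sqrt(2)*h^2 - 54*h^2 - 20*sqrt(2)*h + 144*h + 40*sqrt(2)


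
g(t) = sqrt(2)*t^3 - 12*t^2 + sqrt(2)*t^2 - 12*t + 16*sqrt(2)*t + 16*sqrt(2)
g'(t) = 3*sqrt(2)*t^2 - 24*t + 2*sqrt(2)*t - 12 + 16*sqrt(2)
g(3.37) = -7.65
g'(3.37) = -12.54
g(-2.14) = -62.45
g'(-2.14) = 75.36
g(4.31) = -14.98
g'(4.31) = -1.81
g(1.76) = 16.25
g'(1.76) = -13.49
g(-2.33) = -77.49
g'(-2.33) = 82.99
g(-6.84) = -997.89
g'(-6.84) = 353.94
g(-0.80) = 6.63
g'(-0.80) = 30.28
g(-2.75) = -116.06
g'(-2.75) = 100.93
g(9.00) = 291.79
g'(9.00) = 163.74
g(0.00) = 22.63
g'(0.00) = 10.63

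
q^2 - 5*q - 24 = (q - 8)*(q + 3)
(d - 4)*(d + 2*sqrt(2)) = d^2 - 4*d + 2*sqrt(2)*d - 8*sqrt(2)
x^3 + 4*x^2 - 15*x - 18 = (x - 3)*(x + 1)*(x + 6)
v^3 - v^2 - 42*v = v*(v - 7)*(v + 6)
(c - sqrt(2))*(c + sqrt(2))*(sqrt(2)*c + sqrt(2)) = sqrt(2)*c^3 + sqrt(2)*c^2 - 2*sqrt(2)*c - 2*sqrt(2)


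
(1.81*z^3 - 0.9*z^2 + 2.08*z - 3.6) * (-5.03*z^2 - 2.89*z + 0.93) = -9.1043*z^5 - 0.7039*z^4 - 6.1781*z^3 + 11.2598*z^2 + 12.3384*z - 3.348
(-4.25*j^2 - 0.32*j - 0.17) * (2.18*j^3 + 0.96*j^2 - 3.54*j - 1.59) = -9.265*j^5 - 4.7776*j^4 + 14.3672*j^3 + 7.7271*j^2 + 1.1106*j + 0.2703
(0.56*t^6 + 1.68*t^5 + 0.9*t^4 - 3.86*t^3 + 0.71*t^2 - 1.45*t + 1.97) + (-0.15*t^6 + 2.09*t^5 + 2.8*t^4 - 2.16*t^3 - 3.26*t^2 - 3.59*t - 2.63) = 0.41*t^6 + 3.77*t^5 + 3.7*t^4 - 6.02*t^3 - 2.55*t^2 - 5.04*t - 0.66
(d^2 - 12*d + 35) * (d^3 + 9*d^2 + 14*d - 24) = d^5 - 3*d^4 - 59*d^3 + 123*d^2 + 778*d - 840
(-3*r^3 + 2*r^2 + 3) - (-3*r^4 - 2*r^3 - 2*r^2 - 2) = 3*r^4 - r^3 + 4*r^2 + 5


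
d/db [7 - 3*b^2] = -6*b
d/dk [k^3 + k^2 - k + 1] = 3*k^2 + 2*k - 1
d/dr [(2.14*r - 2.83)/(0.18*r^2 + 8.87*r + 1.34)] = (-0.3852*r^2 + 1.0188*r + 27.9697)/(0.0324*r^4 + 3.1932*r^3 + 79.1593*r^2 + 23.7716*r + 1.7956)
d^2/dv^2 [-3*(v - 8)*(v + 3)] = -6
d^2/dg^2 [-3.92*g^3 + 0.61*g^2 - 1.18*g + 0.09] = 1.22 - 23.52*g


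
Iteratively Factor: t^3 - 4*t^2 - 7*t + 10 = (t + 2)*(t^2 - 6*t + 5) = (t - 5)*(t + 2)*(t - 1)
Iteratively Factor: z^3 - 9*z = (z)*(z^2 - 9) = z*(z - 3)*(z + 3)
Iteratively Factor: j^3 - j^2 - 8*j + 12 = (j - 2)*(j^2 + j - 6) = (j - 2)*(j + 3)*(j - 2)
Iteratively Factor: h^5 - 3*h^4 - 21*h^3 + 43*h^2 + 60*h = (h + 4)*(h^4 - 7*h^3 + 7*h^2 + 15*h) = h*(h + 4)*(h^3 - 7*h^2 + 7*h + 15) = h*(h + 1)*(h + 4)*(h^2 - 8*h + 15) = h*(h - 5)*(h + 1)*(h + 4)*(h - 3)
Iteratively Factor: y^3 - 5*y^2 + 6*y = (y - 3)*(y^2 - 2*y) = (y - 3)*(y - 2)*(y)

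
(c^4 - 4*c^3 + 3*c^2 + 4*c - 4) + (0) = c^4 - 4*c^3 + 3*c^2 + 4*c - 4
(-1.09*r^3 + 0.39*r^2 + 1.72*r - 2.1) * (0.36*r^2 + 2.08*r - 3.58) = -0.3924*r^5 - 2.1268*r^4 + 5.3326*r^3 + 1.4254*r^2 - 10.5256*r + 7.518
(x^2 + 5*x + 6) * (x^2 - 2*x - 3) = x^4 + 3*x^3 - 7*x^2 - 27*x - 18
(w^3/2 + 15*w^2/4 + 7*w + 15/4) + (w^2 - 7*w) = w^3/2 + 19*w^2/4 + 15/4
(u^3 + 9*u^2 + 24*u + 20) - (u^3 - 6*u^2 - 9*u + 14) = 15*u^2 + 33*u + 6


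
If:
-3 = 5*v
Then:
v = -3/5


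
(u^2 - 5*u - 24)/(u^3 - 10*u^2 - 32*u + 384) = (u + 3)/(u^2 - 2*u - 48)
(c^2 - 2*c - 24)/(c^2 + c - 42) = (c + 4)/(c + 7)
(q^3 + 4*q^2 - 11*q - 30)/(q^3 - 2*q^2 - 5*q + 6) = (q + 5)/(q - 1)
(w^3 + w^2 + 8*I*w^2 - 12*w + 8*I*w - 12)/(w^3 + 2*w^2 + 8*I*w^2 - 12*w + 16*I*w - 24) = (w + 1)/(w + 2)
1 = 1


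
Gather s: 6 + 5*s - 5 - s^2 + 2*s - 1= -s^2 + 7*s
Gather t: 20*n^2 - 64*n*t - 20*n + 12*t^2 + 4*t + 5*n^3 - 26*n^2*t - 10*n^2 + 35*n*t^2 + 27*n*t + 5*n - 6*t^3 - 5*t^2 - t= 5*n^3 + 10*n^2 - 15*n - 6*t^3 + t^2*(35*n + 7) + t*(-26*n^2 - 37*n + 3)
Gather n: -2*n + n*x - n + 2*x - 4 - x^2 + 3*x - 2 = n*(x - 3) - x^2 + 5*x - 6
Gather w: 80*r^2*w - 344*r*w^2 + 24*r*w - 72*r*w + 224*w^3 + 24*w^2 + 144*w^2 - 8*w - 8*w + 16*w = 224*w^3 + w^2*(168 - 344*r) + w*(80*r^2 - 48*r)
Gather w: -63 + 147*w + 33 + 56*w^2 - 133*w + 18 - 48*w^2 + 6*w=8*w^2 + 20*w - 12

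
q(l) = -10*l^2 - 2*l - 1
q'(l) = -20*l - 2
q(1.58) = -29.12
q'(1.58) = -33.60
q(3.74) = -148.36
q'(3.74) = -76.80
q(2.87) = -89.11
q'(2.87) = -59.40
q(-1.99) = -36.62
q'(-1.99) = 37.80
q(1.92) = -41.70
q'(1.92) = -40.40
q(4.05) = -173.12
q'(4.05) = -83.00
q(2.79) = -84.42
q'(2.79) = -57.80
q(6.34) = -415.64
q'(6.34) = -128.80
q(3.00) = -97.00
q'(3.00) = -62.00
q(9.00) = -829.00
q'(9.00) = -182.00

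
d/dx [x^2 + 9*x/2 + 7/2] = 2*x + 9/2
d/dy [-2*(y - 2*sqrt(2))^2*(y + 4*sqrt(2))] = 48 - 6*y^2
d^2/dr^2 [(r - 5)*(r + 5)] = 2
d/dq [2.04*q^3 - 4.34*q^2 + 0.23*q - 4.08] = 6.12*q^2 - 8.68*q + 0.23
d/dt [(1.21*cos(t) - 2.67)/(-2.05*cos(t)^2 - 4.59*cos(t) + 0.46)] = (-2.4805*cos(t)^2 + 10.947*cos(t) + 11.6987)*sin(t)/(4.2025*cos(t)^4 + 18.819*cos(t)^3 + 19.1821*cos(t)^2 - 4.2228*cos(t) + 0.2116)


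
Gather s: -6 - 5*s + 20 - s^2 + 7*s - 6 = -s^2 + 2*s + 8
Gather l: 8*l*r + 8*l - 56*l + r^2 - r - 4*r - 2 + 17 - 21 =l*(8*r - 48) + r^2 - 5*r - 6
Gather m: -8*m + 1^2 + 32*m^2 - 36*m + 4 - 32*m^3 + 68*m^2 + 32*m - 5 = -32*m^3 + 100*m^2 - 12*m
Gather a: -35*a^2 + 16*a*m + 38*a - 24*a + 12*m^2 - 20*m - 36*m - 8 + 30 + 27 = -35*a^2 + a*(16*m + 14) + 12*m^2 - 56*m + 49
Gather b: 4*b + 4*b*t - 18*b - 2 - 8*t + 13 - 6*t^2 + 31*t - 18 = b*(4*t - 14) - 6*t^2 + 23*t - 7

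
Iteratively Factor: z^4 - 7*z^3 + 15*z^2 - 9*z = (z)*(z^3 - 7*z^2 + 15*z - 9) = z*(z - 3)*(z^2 - 4*z + 3) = z*(z - 3)*(z - 1)*(z - 3)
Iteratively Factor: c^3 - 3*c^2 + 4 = (c - 2)*(c^2 - c - 2) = (c - 2)*(c + 1)*(c - 2)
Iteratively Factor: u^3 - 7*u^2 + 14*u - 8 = (u - 1)*(u^2 - 6*u + 8) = (u - 2)*(u - 1)*(u - 4)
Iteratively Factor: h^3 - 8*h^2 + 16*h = (h - 4)*(h^2 - 4*h) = (h - 4)^2*(h)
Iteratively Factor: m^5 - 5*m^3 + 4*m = (m + 2)*(m^4 - 2*m^3 - m^2 + 2*m) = m*(m + 2)*(m^3 - 2*m^2 - m + 2) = m*(m - 1)*(m + 2)*(m^2 - m - 2) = m*(m - 2)*(m - 1)*(m + 2)*(m + 1)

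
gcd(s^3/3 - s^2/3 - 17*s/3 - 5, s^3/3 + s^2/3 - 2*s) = s + 3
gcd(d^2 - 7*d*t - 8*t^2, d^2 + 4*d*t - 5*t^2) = 1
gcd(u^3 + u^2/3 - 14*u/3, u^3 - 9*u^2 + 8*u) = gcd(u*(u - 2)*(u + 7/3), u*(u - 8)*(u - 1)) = u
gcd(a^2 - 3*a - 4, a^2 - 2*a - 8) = a - 4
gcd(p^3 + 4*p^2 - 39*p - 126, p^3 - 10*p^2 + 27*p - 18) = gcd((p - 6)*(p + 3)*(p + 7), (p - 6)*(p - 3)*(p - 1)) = p - 6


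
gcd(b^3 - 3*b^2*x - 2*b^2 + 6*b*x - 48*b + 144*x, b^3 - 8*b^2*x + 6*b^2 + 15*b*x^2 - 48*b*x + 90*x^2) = -b^2 + 3*b*x - 6*b + 18*x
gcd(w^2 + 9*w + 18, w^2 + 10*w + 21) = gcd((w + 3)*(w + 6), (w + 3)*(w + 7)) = w + 3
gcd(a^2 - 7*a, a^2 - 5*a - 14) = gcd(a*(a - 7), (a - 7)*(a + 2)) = a - 7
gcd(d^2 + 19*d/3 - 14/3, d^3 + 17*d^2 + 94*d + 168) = d + 7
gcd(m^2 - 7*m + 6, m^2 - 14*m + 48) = m - 6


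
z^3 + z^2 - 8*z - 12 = (z - 3)*(z + 2)^2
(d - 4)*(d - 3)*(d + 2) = d^3 - 5*d^2 - 2*d + 24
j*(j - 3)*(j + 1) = j^3 - 2*j^2 - 3*j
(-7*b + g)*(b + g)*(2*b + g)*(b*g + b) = -14*b^4*g - 14*b^4 - 19*b^3*g^2 - 19*b^3*g - 4*b^2*g^3 - 4*b^2*g^2 + b*g^4 + b*g^3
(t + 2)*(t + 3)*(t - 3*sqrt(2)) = t^3 - 3*sqrt(2)*t^2 + 5*t^2 - 15*sqrt(2)*t + 6*t - 18*sqrt(2)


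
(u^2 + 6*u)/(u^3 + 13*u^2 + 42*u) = 1/(u + 7)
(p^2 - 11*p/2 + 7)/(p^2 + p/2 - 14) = (p - 2)/(p + 4)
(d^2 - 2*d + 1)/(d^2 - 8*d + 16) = (d^2 - 2*d + 1)/(d^2 - 8*d + 16)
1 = 1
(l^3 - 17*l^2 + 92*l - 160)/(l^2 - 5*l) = l - 12 + 32/l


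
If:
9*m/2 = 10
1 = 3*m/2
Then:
No Solution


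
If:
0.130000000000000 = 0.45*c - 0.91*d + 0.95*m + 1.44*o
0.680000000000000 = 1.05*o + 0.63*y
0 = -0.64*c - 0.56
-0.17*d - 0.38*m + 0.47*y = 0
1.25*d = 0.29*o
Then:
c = -0.88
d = 0.21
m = -0.61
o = 0.90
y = -0.42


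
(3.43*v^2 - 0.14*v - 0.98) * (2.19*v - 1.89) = 7.5117*v^3 - 6.7893*v^2 - 1.8816*v + 1.8522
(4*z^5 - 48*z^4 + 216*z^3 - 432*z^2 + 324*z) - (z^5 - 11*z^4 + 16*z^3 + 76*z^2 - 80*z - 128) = 3*z^5 - 37*z^4 + 200*z^3 - 508*z^2 + 404*z + 128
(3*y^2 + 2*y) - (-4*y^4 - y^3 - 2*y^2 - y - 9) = 4*y^4 + y^3 + 5*y^2 + 3*y + 9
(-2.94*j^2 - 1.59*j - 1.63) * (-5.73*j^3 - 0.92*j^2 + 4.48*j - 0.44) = 16.8462*j^5 + 11.8155*j^4 - 2.3685*j^3 - 4.33*j^2 - 6.6028*j + 0.7172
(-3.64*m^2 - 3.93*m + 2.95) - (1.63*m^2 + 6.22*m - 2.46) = -5.27*m^2 - 10.15*m + 5.41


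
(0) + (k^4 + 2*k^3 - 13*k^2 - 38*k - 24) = k^4 + 2*k^3 - 13*k^2 - 38*k - 24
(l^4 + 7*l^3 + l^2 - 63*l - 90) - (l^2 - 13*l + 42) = l^4 + 7*l^3 - 50*l - 132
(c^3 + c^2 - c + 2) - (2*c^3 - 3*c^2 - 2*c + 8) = -c^3 + 4*c^2 + c - 6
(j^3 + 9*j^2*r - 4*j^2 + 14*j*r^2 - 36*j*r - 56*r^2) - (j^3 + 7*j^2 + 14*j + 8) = 9*j^2*r - 11*j^2 + 14*j*r^2 - 36*j*r - 14*j - 56*r^2 - 8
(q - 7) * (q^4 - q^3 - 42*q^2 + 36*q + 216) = q^5 - 8*q^4 - 35*q^3 + 330*q^2 - 36*q - 1512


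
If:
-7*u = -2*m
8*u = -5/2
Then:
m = -35/32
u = -5/16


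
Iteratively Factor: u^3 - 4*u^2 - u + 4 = (u + 1)*(u^2 - 5*u + 4) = (u - 4)*(u + 1)*(u - 1)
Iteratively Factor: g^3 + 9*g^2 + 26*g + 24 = (g + 3)*(g^2 + 6*g + 8) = (g + 2)*(g + 3)*(g + 4)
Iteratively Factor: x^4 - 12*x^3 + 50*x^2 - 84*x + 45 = (x - 5)*(x^3 - 7*x^2 + 15*x - 9) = (x - 5)*(x - 3)*(x^2 - 4*x + 3) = (x - 5)*(x - 3)^2*(x - 1)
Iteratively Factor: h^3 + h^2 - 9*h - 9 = (h + 3)*(h^2 - 2*h - 3) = (h + 1)*(h + 3)*(h - 3)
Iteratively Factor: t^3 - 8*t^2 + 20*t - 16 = (t - 2)*(t^2 - 6*t + 8) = (t - 2)^2*(t - 4)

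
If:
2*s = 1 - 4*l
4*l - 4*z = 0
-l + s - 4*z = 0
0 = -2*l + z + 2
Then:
No Solution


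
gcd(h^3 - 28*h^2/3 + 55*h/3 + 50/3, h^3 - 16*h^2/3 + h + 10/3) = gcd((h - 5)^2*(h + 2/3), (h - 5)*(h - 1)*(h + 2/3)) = h^2 - 13*h/3 - 10/3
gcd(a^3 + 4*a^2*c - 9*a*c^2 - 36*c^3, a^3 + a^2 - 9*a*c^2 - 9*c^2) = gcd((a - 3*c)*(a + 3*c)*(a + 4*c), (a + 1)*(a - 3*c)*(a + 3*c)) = a^2 - 9*c^2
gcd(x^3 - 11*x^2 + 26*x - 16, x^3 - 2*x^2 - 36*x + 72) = x - 2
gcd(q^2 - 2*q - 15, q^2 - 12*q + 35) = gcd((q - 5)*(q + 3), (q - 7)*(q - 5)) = q - 5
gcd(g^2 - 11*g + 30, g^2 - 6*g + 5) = g - 5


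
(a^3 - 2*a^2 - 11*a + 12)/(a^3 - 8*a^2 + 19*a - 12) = (a + 3)/(a - 3)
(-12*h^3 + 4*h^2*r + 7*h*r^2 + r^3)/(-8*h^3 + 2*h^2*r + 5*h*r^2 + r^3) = (6*h + r)/(4*h + r)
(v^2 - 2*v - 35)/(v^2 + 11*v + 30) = (v - 7)/(v + 6)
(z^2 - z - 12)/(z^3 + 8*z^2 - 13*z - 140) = (z + 3)/(z^2 + 12*z + 35)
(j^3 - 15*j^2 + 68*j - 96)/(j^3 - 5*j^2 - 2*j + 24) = (j - 8)/(j + 2)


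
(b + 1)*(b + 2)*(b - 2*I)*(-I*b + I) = -I*b^4 - 2*b^3 - 2*I*b^3 - 4*b^2 + I*b^2 + 2*b + 2*I*b + 4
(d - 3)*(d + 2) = d^2 - d - 6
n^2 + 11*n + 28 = (n + 4)*(n + 7)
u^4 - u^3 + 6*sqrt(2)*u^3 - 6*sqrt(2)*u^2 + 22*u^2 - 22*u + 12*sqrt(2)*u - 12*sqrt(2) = (u - 1)*(u + sqrt(2))*(u + 2*sqrt(2))*(u + 3*sqrt(2))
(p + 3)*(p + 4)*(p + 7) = p^3 + 14*p^2 + 61*p + 84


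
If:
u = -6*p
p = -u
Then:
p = 0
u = 0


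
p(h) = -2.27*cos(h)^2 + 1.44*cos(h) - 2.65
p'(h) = 4.54*sin(h)*cos(h) - 1.44*sin(h)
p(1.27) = -2.42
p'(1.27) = -0.09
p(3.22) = -6.34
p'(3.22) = 0.47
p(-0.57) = -3.05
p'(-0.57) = -1.29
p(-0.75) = -2.81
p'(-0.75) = -1.28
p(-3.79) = -5.24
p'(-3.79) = -3.05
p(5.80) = -3.15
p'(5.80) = -1.20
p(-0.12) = -3.46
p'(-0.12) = -0.37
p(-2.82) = -6.06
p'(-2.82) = 1.82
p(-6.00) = -3.36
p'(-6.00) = 0.82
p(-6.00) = -3.36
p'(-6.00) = 0.82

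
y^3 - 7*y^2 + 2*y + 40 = (y - 5)*(y - 4)*(y + 2)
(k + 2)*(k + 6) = k^2 + 8*k + 12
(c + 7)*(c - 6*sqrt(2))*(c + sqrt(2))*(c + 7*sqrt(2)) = c^4 + 2*sqrt(2)*c^3 + 7*c^3 - 82*c^2 + 14*sqrt(2)*c^2 - 574*c - 84*sqrt(2)*c - 588*sqrt(2)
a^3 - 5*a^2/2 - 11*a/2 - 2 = (a - 4)*(a + 1/2)*(a + 1)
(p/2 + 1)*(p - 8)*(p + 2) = p^3/2 - 2*p^2 - 14*p - 16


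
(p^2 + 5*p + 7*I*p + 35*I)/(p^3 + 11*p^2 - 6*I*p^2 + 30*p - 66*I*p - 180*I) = (p + 7*I)/(p^2 + 6*p*(1 - I) - 36*I)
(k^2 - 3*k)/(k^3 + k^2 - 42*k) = (k - 3)/(k^2 + k - 42)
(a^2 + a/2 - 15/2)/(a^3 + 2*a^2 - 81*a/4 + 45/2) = 2*(a + 3)/(2*a^2 + 9*a - 18)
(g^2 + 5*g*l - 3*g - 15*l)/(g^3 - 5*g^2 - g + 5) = (g^2 + 5*g*l - 3*g - 15*l)/(g^3 - 5*g^2 - g + 5)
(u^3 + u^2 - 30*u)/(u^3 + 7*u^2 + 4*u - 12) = u*(u - 5)/(u^2 + u - 2)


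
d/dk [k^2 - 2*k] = 2*k - 2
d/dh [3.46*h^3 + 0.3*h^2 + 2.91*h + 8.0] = 10.38*h^2 + 0.6*h + 2.91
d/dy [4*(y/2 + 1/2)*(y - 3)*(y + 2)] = 6*y^2 - 14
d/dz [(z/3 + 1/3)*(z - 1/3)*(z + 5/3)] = z^2 + 14*z/9 + 7/27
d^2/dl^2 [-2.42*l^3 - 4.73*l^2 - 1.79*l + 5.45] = -14.52*l - 9.46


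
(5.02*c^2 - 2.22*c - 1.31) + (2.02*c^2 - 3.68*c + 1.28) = 7.04*c^2 - 5.9*c - 0.03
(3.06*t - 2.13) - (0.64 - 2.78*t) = 5.84*t - 2.77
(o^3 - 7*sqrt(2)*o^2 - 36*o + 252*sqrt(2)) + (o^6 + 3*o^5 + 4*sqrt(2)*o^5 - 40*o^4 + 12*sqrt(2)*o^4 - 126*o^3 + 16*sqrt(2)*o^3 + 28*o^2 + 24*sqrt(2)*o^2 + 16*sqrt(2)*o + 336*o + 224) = o^6 + 3*o^5 + 4*sqrt(2)*o^5 - 40*o^4 + 12*sqrt(2)*o^4 - 125*o^3 + 16*sqrt(2)*o^3 + 17*sqrt(2)*o^2 + 28*o^2 + 16*sqrt(2)*o + 300*o + 224 + 252*sqrt(2)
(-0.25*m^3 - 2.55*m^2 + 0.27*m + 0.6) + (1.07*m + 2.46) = -0.25*m^3 - 2.55*m^2 + 1.34*m + 3.06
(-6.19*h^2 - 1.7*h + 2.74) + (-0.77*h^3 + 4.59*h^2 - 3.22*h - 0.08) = -0.77*h^3 - 1.6*h^2 - 4.92*h + 2.66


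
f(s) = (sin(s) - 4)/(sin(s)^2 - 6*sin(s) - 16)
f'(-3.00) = 0.18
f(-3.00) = 0.27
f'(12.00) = -0.24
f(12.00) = 0.36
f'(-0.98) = -0.25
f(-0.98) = 0.47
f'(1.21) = -0.03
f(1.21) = 0.15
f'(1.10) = -0.04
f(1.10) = 0.15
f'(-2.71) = 0.22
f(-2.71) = 0.33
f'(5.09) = -0.19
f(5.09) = 0.52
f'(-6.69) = -0.22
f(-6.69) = 0.33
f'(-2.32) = 0.26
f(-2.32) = 0.43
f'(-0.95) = -0.25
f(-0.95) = 0.46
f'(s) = (-2*sin(s)*cos(s) + 6*cos(s))*(sin(s) - 4)/(sin(s)^2 - 6*sin(s) - 16)^2 + cos(s)/(sin(s)^2 - 6*sin(s) - 16) = (8*sin(s) + cos(s)^2 - 41)*cos(s)/((sin(s) - 8)^2*(sin(s) + 2)^2)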